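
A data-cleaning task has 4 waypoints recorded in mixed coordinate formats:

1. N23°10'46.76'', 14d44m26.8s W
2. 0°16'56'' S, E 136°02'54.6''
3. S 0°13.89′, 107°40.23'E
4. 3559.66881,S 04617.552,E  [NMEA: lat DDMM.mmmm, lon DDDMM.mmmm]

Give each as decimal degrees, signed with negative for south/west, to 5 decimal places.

1. 23.17966, -14.74078
2. -0.28222, 136.04850
3. -0.23150, 107.67050
4. -35.99448, 46.29253

Point 1:
  Latitude: 23 + 10/60 + 46.76/3600 = 23.179656
  N → positive
  λ: 44′ + 26.8″ = 44.44667′; 14 + 44.44667/60 = 14.740778
  W → negative
Point 2:
  Latitude: 0 + 16/60 + 56/3600 = 0.282222
  S → negative
  Longitude: 136 + 2/60 + 54.6/3600 = 136.048500
  E ⇒ keep positive
Point 3:
  Lat: 13.89′ = 0.231500°; total 0.231500
  S → negative
  Lon: 40.23′ = 0.670500°; total 107.670500
  E ⇒ keep positive
Point 4:
  Latitude: split at 2 digits → 35° and 59.66881′; 35 + 59.66881/60 = 35.994480
  S → negative
  Longitude: split at 3 digits → 046° and 17.552′; 46 + 17.552/60 = 46.292533
  E ⇒ keep positive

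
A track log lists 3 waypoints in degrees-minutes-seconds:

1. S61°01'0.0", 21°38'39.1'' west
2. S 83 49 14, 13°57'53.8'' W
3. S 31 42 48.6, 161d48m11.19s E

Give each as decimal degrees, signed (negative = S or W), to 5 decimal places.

1. -61.01667, -21.64419
2. -83.82056, -13.96494
3. -31.71350, 161.80311

Point 1:
  Lat: 61° + 1/60 + 0/3600 = 61 + 0.016667 + 0.000000 = 61.016667
  S ⇒ negate
  Lon: 21 + 38/60 + 39.1/3600 = 21.644194
  hemisphere W, so the sign is −
Point 2:
  Latitude: 83 + 49/60 + 14/3600 = 83.820556
  hemisphere S, so the sign is −
  λ: 13° + 57/60 + 53.8/3600 = 13 + 0.950000 + 0.014944 = 13.964944
  hemisphere W, so the sign is −
Point 3:
  φ: 31 + 42/60 + 48.6/3600 = 31.713500
  S → negative
  Lon: 161° + 48/60 + 11.19/3600 = 161 + 0.800000 + 0.003108 = 161.803108
  E ⇒ keep positive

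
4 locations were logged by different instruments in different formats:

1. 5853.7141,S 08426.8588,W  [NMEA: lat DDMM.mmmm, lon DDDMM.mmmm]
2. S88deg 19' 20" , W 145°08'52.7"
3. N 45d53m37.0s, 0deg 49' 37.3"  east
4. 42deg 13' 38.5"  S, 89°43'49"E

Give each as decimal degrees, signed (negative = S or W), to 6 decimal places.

Point 1:
  φ: split at 2 digits → 58° and 53.7141′; 58 + 53.7141/60 = 58.8952350
  S ⇒ negate
  Lon: degrees = first 3 digits = 84, minutes = 26.8588; 84 + 26.8588/60 = 84.4476467
  W ⇒ negate
Point 2:
  φ: 88° + 19/60 + 20/3600 = 88 + 0.316667 + 0.005556 = 88.3222222
  hemisphere S, so the sign is −
  Lon: 145° + 8/60 + 52.7/3600 = 145 + 0.133333 + 0.014639 = 145.1479722
  hemisphere W, so the sign is −
Point 3:
  φ: 45 + 53/60 + 37/3600 = 45.8936111
  N → positive
  λ: 0° + 49/60 + 37.3/3600 = 0 + 0.816667 + 0.010361 = 0.8270278
  E → positive
Point 4:
  Latitude: 42 + 13/60 + 38.5/3600 = 42.2273611
  S ⇒ negate
  λ: 89° + 43/60 + 49/3600 = 89 + 0.716667 + 0.013611 = 89.7302778
  E ⇒ keep positive

1. -58.895235, -84.447647
2. -88.322222, -145.147972
3. 45.893611, 0.827028
4. -42.227361, 89.730278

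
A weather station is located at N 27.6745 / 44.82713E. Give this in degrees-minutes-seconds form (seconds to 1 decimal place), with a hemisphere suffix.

27°40′28.2″ N, 44°49′37.7″ E

Latitude: whole degrees 27; 40.47000′ → 40′ and 28.200″
Lon: 0.827130 × 60 = 49.62780′ → 49′, remainder × 60 = 37.668″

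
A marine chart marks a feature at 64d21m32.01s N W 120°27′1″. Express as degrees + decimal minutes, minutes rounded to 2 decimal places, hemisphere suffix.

64° 21.53′ N, 120° 27.02′ W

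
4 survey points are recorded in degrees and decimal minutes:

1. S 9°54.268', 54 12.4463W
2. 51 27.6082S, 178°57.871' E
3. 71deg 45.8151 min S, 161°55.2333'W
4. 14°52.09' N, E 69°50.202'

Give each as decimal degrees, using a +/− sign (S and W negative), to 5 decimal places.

1. -9.90447, -54.20744
2. -51.46014, 178.96452
3. -71.76359, -161.92056
4. 14.86817, 69.83670

Point 1:
  Lat: 54.268′ = 0.904467°; total 9.904467
  hemisphere S, so the sign is −
  Lon: 54 + 12.4463/60 = 54.207438
  hemisphere W, so the sign is −
Point 2:
  φ: 27.6082′ = 0.460137°; total 51.460137
  S ⇒ negate
  Lon: 178 + 57.871/60 = 178.964517
  E ⇒ keep positive
Point 3:
  Lat: 71 + 45.8151/60 = 71.763585
  hemisphere S, so the sign is −
  Longitude: 55.2333′ = 0.920555°; total 161.920555
  hemisphere W, so the sign is −
Point 4:
  Lat: 52.09′ = 0.868167°; total 14.868167
  N ⇒ keep positive
  λ: 69 + 50.202/60 = 69.836700
  E ⇒ keep positive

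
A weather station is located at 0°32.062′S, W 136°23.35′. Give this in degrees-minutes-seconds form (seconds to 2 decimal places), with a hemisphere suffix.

Lat: fractional minutes 0.06200 × 60 = 3.7200″
Longitude: 23.35000′ → 23′ and 0.35000 × 60 = 21.0000″

0°32′3.72″ S, 136°23′21.00″ W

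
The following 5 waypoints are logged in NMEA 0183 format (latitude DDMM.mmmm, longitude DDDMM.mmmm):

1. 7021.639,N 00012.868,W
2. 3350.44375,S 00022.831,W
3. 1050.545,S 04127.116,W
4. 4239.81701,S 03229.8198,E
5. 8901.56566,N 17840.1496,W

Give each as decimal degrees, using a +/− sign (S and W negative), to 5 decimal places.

1. 70.36065, -0.21447
2. -33.84073, -0.38052
3. -10.84242, -41.45193
4. -42.66362, 32.49700
5. 89.02609, -178.66916

Point 1:
  Latitude: degrees = first 2 digits = 70, minutes = 21.639; 70 + 21.639/60 = 70.360650
  N ⇒ keep positive
  Longitude: degrees = first 3 digits = 0, minutes = 12.868; 0 + 12.868/60 = 0.214467
  hemisphere W, so the sign is −
Point 2:
  φ: degrees = first 2 digits = 33, minutes = 50.44375; 33 + 50.44375/60 = 33.840729
  S ⇒ negate
  λ: split at 3 digits → 000° and 22.831′; 0 + 22.831/60 = 0.380517
  W ⇒ negate
Point 3:
  φ: split at 2 digits → 10° and 50.545′; 10 + 50.545/60 = 10.842417
  hemisphere S, so the sign is −
  λ: split at 3 digits → 041° and 27.116′; 41 + 27.116/60 = 41.451933
  W ⇒ negate
Point 4:
  Lat: degrees = first 2 digits = 42, minutes = 39.81701; 42 + 39.81701/60 = 42.663617
  hemisphere S, so the sign is −
  λ: degrees = first 3 digits = 32, minutes = 29.8198; 32 + 29.8198/60 = 32.496997
  E → positive
Point 5:
  φ: degrees = first 2 digits = 89, minutes = 1.56566; 89 + 1.56566/60 = 89.026094
  N → positive
  λ: degrees = first 3 digits = 178, minutes = 40.1496; 178 + 40.1496/60 = 178.669160
  W → negative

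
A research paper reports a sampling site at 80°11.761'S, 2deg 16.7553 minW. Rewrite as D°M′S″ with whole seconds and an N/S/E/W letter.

80°11′46″ S, 2°16′45″ W

φ: fractional minutes 0.76100 × 60 = 45.66″
λ: 16.75530′ → 16′ and 0.75530 × 60 = 45.32″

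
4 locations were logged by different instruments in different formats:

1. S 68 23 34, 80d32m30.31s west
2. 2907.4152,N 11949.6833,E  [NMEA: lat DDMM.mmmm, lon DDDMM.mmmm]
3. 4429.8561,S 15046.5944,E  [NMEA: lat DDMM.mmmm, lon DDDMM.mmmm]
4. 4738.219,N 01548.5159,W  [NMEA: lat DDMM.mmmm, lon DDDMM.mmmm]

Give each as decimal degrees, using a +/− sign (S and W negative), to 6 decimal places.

Point 1:
  Latitude: 23′ + 34″ = 23.56667′; 68 + 23.56667/60 = 68.3927778
  S → negative
  λ: 80° + 32/60 + 30.31/3600 = 80 + 0.533333 + 0.008419 = 80.5417528
  hemisphere W, so the sign is −
Point 2:
  φ: degrees = first 2 digits = 29, minutes = 7.4152; 29 + 7.4152/60 = 29.1235867
  N ⇒ keep positive
  Lon: degrees = first 3 digits = 119, minutes = 49.6833; 119 + 49.6833/60 = 119.8280550
  E ⇒ keep positive
Point 3:
  Latitude: degrees = first 2 digits = 44, minutes = 29.8561; 44 + 29.8561/60 = 44.4976017
  S → negative
  Lon: degrees = first 3 digits = 150, minutes = 46.5944; 150 + 46.5944/60 = 150.7765733
  E → positive
Point 4:
  Lat: split at 2 digits → 47° and 38.219′; 47 + 38.219/60 = 47.6369833
  N → positive
  Lon: degrees = first 3 digits = 15, minutes = 48.5159; 15 + 48.5159/60 = 15.8085983
  W ⇒ negate

1. -68.392778, -80.541753
2. 29.123587, 119.828055
3. -44.497602, 150.776573
4. 47.636983, -15.808598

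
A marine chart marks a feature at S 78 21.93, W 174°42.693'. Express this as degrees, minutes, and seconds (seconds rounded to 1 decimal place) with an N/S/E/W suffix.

78°21′55.8″ S, 174°42′41.6″ W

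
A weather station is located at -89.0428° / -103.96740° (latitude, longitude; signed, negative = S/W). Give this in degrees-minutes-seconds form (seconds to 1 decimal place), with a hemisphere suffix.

Latitude is negative → S; |value| = 89.042800
φ: 0.042800° → 2.56800′; 0.56800 × 60 = 34.080″
Longitude is negative → W; |value| = 103.967400
λ: 0.967400 × 60 = 58.04400′ → 58′, remainder × 60 = 2.640″

89°02′34.1″ S, 103°58′2.6″ W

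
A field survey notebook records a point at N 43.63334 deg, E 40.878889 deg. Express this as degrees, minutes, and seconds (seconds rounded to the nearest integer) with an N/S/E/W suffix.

φ: 0.633340° → 38.00040′; 0.00040 × 60 = 0.02″
λ: whole degrees 40; 52.73334′ → 52′ and 44.00″

43°38′0″ N, 40°52′44″ E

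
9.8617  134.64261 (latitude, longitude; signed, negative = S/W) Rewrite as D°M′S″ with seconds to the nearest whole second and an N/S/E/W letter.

9°51′42″ N, 134°38′33″ E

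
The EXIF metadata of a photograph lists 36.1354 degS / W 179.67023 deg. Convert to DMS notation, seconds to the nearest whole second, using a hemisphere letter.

Latitude: whole degrees 36; 8.12400′ → 8′ and 7.44″
Lon: 0.670230° → 40.21380′; 0.21380 × 60 = 12.83″

36°08′7″ S, 179°40′13″ W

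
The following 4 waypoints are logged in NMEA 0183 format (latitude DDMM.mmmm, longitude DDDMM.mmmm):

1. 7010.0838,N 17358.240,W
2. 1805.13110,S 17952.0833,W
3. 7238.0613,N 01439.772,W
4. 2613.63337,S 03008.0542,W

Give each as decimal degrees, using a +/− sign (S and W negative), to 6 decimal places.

1. 70.168063, -173.970667
2. -18.085518, -179.868055
3. 72.634355, -14.662867
4. -26.227223, -30.134237

Point 1:
  φ: degrees = first 2 digits = 70, minutes = 10.0838; 70 + 10.0838/60 = 70.1680633
  N → positive
  Longitude: degrees = first 3 digits = 173, minutes = 58.24; 173 + 58.24/60 = 173.9706667
  W ⇒ negate
Point 2:
  φ: split at 2 digits → 18° and 5.1311′; 18 + 5.1311/60 = 18.0855183
  S → negative
  λ: split at 3 digits → 179° and 52.0833′; 179 + 52.0833/60 = 179.8680550
  hemisphere W, so the sign is −
Point 3:
  φ: split at 2 digits → 72° and 38.0613′; 72 + 38.0613/60 = 72.6343550
  N → positive
  λ: degrees = first 3 digits = 14, minutes = 39.772; 14 + 39.772/60 = 14.6628667
  W ⇒ negate
Point 4:
  Lat: degrees = first 2 digits = 26, minutes = 13.63337; 26 + 13.63337/60 = 26.2272228
  S → negative
  Lon: degrees = first 3 digits = 30, minutes = 8.0542; 30 + 8.0542/60 = 30.1342367
  W → negative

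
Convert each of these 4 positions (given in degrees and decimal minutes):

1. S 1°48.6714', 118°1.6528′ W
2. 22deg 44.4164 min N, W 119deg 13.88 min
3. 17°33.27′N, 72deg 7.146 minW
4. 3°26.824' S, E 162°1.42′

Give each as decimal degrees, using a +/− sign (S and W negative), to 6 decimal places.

Point 1:
  Latitude: 1 + 48.6714/60 = 1.8111900
  S → negative
  Lon: 1.6528′ = 0.027547°; total 118.0275467
  W → negative
Point 2:
  Latitude: 44.4164′ = 0.740273°; total 22.7402733
  N → positive
  Longitude: 119 + 13.88/60 = 119.2313333
  W → negative
Point 3:
  Lat: 17 + 33.27/60 = 17.5545000
  N ⇒ keep positive
  λ: 7.146′ = 0.119100°; total 72.1191000
  hemisphere W, so the sign is −
Point 4:
  Latitude: 26.824′ = 0.447067°; total 3.4470667
  S ⇒ negate
  Lon: 1.42′ = 0.023667°; total 162.0236667
  E ⇒ keep positive

1. -1.811190, -118.027547
2. 22.740273, -119.231333
3. 17.554500, -72.119100
4. -3.447067, 162.023667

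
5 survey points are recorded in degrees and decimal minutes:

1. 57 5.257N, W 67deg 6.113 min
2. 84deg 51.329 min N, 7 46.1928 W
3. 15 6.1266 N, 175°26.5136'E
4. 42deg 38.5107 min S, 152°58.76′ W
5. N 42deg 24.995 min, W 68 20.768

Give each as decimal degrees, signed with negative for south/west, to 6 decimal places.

1. 57.087617, -67.101883
2. 84.855483, -7.769880
3. 15.102110, 175.441893
4. -42.641845, -152.979333
5. 42.416583, -68.346133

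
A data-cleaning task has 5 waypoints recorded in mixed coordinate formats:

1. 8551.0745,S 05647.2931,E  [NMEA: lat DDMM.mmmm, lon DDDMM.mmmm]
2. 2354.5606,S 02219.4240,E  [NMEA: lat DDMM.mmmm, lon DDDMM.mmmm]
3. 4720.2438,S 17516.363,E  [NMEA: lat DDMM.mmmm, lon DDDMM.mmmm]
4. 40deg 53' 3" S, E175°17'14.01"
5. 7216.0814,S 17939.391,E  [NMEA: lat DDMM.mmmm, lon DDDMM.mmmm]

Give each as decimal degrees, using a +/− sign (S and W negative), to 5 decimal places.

Point 1:
  φ: split at 2 digits → 85° and 51.0745′; 85 + 51.0745/60 = 85.851242
  S ⇒ negate
  λ: split at 3 digits → 056° and 47.2931′; 56 + 47.2931/60 = 56.788218
  E ⇒ keep positive
Point 2:
  Lat: split at 2 digits → 23° and 54.5606′; 23 + 54.5606/60 = 23.909343
  S ⇒ negate
  Lon: degrees = first 3 digits = 22, minutes = 19.424; 22 + 19.424/60 = 22.323733
  E ⇒ keep positive
Point 3:
  Latitude: split at 2 digits → 47° and 20.2438′; 47 + 20.2438/60 = 47.337397
  S ⇒ negate
  λ: split at 3 digits → 175° and 16.363′; 175 + 16.363/60 = 175.272717
  E ⇒ keep positive
Point 4:
  Lat: 40 + 53/60 + 3/3600 = 40.884167
  S → negative
  λ: 175 + 17/60 + 14.01/3600 = 175.287225
  E → positive
Point 5:
  Latitude: degrees = first 2 digits = 72, minutes = 16.0814; 72 + 16.0814/60 = 72.268023
  S → negative
  Lon: split at 3 digits → 179° and 39.391′; 179 + 39.391/60 = 179.656517
  E → positive

1. -85.85124, 56.78822
2. -23.90934, 22.32373
3. -47.33740, 175.27272
4. -40.88417, 175.28723
5. -72.26802, 179.65652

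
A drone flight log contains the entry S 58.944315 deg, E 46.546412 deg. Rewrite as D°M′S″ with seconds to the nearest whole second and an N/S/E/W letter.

58°56′40″ S, 46°32′47″ E

Latitude: whole degrees 58; 56.65890′ → 56′ and 39.53″
Longitude: 0.546412 × 60 = 32.78472′ → 32′, remainder × 60 = 47.08″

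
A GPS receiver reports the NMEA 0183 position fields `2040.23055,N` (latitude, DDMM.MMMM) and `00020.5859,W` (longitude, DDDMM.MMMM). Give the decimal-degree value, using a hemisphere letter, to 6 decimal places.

φ: degrees = first 2 digits = 20, minutes = 40.23055; 20 + 40.23055/60 = 20.6705092
Lon: degrees = first 3 digits = 0, minutes = 20.5859; 0 + 20.5859/60 = 0.3430983

20.670509° N, 0.343098° W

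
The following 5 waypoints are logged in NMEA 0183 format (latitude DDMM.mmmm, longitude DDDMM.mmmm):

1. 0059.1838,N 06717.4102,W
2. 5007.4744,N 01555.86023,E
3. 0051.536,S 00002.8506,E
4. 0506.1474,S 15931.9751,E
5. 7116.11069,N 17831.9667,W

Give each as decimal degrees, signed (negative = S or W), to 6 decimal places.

1. 0.986397, -67.290170
2. 50.124573, 15.931004
3. -0.858933, 0.047510
4. -5.102457, 159.532918
5. 71.268512, -178.532778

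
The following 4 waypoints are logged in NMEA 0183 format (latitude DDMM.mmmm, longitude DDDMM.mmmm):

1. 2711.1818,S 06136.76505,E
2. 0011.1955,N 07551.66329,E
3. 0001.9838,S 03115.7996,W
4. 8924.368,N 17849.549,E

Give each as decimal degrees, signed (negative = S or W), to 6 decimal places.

1. -27.186363, 61.612751
2. 0.186592, 75.861055
3. -0.033063, -31.263327
4. 89.406133, 178.825817

Point 1:
  Lat: degrees = first 2 digits = 27, minutes = 11.1818; 27 + 11.1818/60 = 27.1863633
  hemisphere S, so the sign is −
  Lon: degrees = first 3 digits = 61, minutes = 36.76505; 61 + 36.76505/60 = 61.6127508
  E ⇒ keep positive
Point 2:
  Lat: split at 2 digits → 00° and 11.1955′; 0 + 11.1955/60 = 0.1865917
  N ⇒ keep positive
  Lon: split at 3 digits → 075° and 51.66329′; 75 + 51.66329/60 = 75.8610548
  E ⇒ keep positive
Point 3:
  Lat: degrees = first 2 digits = 0, minutes = 1.9838; 0 + 1.9838/60 = 0.0330633
  S → negative
  λ: degrees = first 3 digits = 31, minutes = 15.7996; 31 + 15.7996/60 = 31.2633267
  W → negative
Point 4:
  Latitude: degrees = first 2 digits = 89, minutes = 24.368; 89 + 24.368/60 = 89.4061333
  N → positive
  Lon: split at 3 digits → 178° and 49.549′; 178 + 49.549/60 = 178.8258167
  E ⇒ keep positive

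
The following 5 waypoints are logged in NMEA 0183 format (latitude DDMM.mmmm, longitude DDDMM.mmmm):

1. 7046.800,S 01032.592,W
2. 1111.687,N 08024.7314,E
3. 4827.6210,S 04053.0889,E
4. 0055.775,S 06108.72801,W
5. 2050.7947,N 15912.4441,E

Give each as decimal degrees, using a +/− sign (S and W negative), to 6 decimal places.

1. -70.780000, -10.543200
2. 11.194783, 80.412190
3. -48.460350, 40.884815
4. -0.929583, -61.145467
5. 20.846578, 159.207402

Point 1:
  Lat: split at 2 digits → 70° and 46.8′; 70 + 46.8/60 = 70.7800000
  S → negative
  Lon: degrees = first 3 digits = 10, minutes = 32.592; 10 + 32.592/60 = 10.5432000
  W ⇒ negate
Point 2:
  Lat: degrees = first 2 digits = 11, minutes = 11.687; 11 + 11.687/60 = 11.1947833
  N → positive
  Lon: degrees = first 3 digits = 80, minutes = 24.7314; 80 + 24.7314/60 = 80.4121900
  E ⇒ keep positive
Point 3:
  Latitude: degrees = first 2 digits = 48, minutes = 27.621; 48 + 27.621/60 = 48.4603500
  S → negative
  Longitude: split at 3 digits → 040° and 53.0889′; 40 + 53.0889/60 = 40.8848150
  E ⇒ keep positive
Point 4:
  Latitude: degrees = first 2 digits = 0, minutes = 55.775; 0 + 55.775/60 = 0.9295833
  S → negative
  Lon: degrees = first 3 digits = 61, minutes = 8.72801; 61 + 8.72801/60 = 61.1454668
  W → negative
Point 5:
  Lat: split at 2 digits → 20° and 50.7947′; 20 + 50.7947/60 = 20.8465783
  N → positive
  Lon: split at 3 digits → 159° and 12.4441′; 159 + 12.4441/60 = 159.2074017
  E → positive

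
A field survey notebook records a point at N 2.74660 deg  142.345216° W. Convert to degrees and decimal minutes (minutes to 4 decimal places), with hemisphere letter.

Latitude: fractional part 0.746600 → 44.796000 minutes
Longitude: 142° + 0.345216 × 60 = 142° 20.712960′

2° 44.7960′ N, 142° 20.7130′ W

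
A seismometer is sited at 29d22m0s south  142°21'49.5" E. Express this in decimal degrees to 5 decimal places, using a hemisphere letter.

29.36667° S, 142.36375° E

Latitude: 29° + 22/60 + 0/3600 = 29 + 0.366667 + 0.000000 = 29.366667
Longitude: 21′ + 49.5″ = 21.82500′; 142 + 21.82500/60 = 142.363750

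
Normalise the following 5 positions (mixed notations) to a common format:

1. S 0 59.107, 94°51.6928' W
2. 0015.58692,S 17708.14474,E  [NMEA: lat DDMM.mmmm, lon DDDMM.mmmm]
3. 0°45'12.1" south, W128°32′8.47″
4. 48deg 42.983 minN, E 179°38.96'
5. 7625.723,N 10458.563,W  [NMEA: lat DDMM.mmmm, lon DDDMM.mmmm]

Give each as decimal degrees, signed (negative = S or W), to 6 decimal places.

1. -0.985117, -94.861547
2. -0.259782, 177.135746
3. -0.753361, -128.535686
4. 48.716383, 179.649333
5. 76.428717, -104.976050

Point 1:
  Latitude: 0 + 59.107/60 = 0.9851167
  hemisphere S, so the sign is −
  λ: 94 + 51.6928/60 = 94.8615467
  W ⇒ negate
Point 2:
  Latitude: split at 2 digits → 00° and 15.58692′; 0 + 15.58692/60 = 0.2597820
  hemisphere S, so the sign is −
  Lon: split at 3 digits → 177° and 8.14474′; 177 + 8.14474/60 = 177.1357457
  E ⇒ keep positive
Point 3:
  Lat: 0 + 45/60 + 12.1/3600 = 0.7533611
  S → negative
  Lon: 128° + 32/60 + 8.47/3600 = 128 + 0.533333 + 0.002353 = 128.5356861
  W ⇒ negate
Point 4:
  Lat: 48 + 42.983/60 = 48.7163833
  N → positive
  Longitude: 38.96′ = 0.649333°; total 179.6493333
  E → positive
Point 5:
  Lat: degrees = first 2 digits = 76, minutes = 25.723; 76 + 25.723/60 = 76.4287167
  N → positive
  λ: split at 3 digits → 104° and 58.563′; 104 + 58.563/60 = 104.9760500
  W → negative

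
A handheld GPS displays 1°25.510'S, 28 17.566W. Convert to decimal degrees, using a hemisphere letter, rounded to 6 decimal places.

Lat: 25.51′ = 0.425167°; total 1.4251667
Longitude: 17.566′ = 0.292767°; total 28.2927667

1.425167° S, 28.292767° W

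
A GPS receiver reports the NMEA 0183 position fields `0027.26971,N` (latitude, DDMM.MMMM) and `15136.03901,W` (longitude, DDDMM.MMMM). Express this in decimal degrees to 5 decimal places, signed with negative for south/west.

0.45450, -151.60065

φ: split at 2 digits → 00° and 27.26971′; 0 + 27.26971/60 = 0.454495
N → positive
λ: split at 3 digits → 151° and 36.03901′; 151 + 36.03901/60 = 151.600650
W ⇒ negate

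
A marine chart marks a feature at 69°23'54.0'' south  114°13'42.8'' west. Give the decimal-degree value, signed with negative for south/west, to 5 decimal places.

-69.39833, -114.22856

φ: 69 + 23/60 + 54/3600 = 69.398333
hemisphere S, so the sign is −
λ: 114° + 13/60 + 42.8/3600 = 114 + 0.216667 + 0.011889 = 114.228556
W ⇒ negate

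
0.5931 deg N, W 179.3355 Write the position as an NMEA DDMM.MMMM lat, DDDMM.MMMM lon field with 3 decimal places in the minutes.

φ: 0° + 0.593100 × 60 = 0° 35.58600′
Longitude: minutes = (179.335500 − 179) × 60 = 20.13000

0035.586,N / 17920.130,W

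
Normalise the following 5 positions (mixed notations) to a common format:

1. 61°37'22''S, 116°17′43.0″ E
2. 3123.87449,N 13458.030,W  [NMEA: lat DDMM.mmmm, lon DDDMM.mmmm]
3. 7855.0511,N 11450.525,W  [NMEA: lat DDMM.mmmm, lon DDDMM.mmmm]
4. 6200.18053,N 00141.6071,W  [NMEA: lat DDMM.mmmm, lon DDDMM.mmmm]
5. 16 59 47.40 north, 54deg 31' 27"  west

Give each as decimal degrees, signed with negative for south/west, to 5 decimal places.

Point 1:
  φ: 61 + 37/60 + 22/3600 = 61.622778
  S → negative
  λ: 17′ + 43″ = 17.71667′; 116 + 17.71667/60 = 116.295278
  E ⇒ keep positive
Point 2:
  Latitude: degrees = first 2 digits = 31, minutes = 23.87449; 31 + 23.87449/60 = 31.397908
  N ⇒ keep positive
  Longitude: split at 3 digits → 134° and 58.03′; 134 + 58.03/60 = 134.967167
  W → negative
Point 3:
  Lat: split at 2 digits → 78° and 55.0511′; 78 + 55.0511/60 = 78.917518
  N → positive
  λ: split at 3 digits → 114° and 50.525′; 114 + 50.525/60 = 114.842083
  W ⇒ negate
Point 4:
  Latitude: degrees = first 2 digits = 62, minutes = 0.18053; 62 + 0.18053/60 = 62.003009
  N ⇒ keep positive
  Lon: degrees = first 3 digits = 1, minutes = 41.6071; 1 + 41.6071/60 = 1.693452
  W ⇒ negate
Point 5:
  Lat: 59′ + 47.4″ = 59.79000′; 16 + 59.79000/60 = 16.996500
  N → positive
  Longitude: 54° + 31/60 + 27/3600 = 54 + 0.516667 + 0.007500 = 54.524167
  W → negative

1. -61.62278, 116.29528
2. 31.39791, -134.96717
3. 78.91752, -114.84208
4. 62.00301, -1.69345
5. 16.99650, -54.52417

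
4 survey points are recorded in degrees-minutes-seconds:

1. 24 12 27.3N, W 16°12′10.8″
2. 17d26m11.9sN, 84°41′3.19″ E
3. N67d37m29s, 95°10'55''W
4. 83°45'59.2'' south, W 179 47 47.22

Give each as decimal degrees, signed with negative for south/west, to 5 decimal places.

1. 24.20758, -16.20300
2. 17.43664, 84.68422
3. 67.62472, -95.18194
4. -83.76644, -179.79645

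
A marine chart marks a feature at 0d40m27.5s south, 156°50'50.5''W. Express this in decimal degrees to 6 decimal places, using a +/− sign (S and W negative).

-0.674306, -156.847361

φ: 40′ + 27.5″ = 40.45833′; 0 + 40.45833/60 = 0.6743056
S → negative
Longitude: 156 + 50/60 + 50.5/3600 = 156.8473611
W → negative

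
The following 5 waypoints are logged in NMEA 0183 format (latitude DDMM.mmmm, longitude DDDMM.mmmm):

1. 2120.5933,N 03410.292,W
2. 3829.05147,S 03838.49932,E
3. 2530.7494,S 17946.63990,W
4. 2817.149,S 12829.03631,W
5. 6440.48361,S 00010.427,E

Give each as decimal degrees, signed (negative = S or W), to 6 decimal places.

1. 21.343222, -34.171533
2. -38.484191, 38.641655
3. -25.512490, -179.777332
4. -28.285817, -128.483939
5. -64.674727, 0.173783

Point 1:
  Lat: degrees = first 2 digits = 21, minutes = 20.5933; 21 + 20.5933/60 = 21.3432217
  N → positive
  Lon: degrees = first 3 digits = 34, minutes = 10.292; 34 + 10.292/60 = 34.1715333
  hemisphere W, so the sign is −
Point 2:
  Latitude: split at 2 digits → 38° and 29.05147′; 38 + 29.05147/60 = 38.4841912
  S → negative
  λ: degrees = first 3 digits = 38, minutes = 38.49932; 38 + 38.49932/60 = 38.6416553
  E → positive
Point 3:
  Latitude: degrees = first 2 digits = 25, minutes = 30.7494; 25 + 30.7494/60 = 25.5124900
  S → negative
  Longitude: degrees = first 3 digits = 179, minutes = 46.6399; 179 + 46.6399/60 = 179.7773317
  W → negative
Point 4:
  φ: split at 2 digits → 28° and 17.149′; 28 + 17.149/60 = 28.2858167
  hemisphere S, so the sign is −
  Longitude: degrees = first 3 digits = 128, minutes = 29.03631; 128 + 29.03631/60 = 128.4839385
  W ⇒ negate
Point 5:
  φ: degrees = first 2 digits = 64, minutes = 40.48361; 64 + 40.48361/60 = 64.6747268
  S → negative
  Longitude: degrees = first 3 digits = 0, minutes = 10.427; 0 + 10.427/60 = 0.1737833
  E → positive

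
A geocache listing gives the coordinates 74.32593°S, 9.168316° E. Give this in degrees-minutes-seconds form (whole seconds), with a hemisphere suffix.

74°19′33″ S, 9°10′6″ E

Latitude: 0.325930 × 60 = 19.55580′ → 19′, remainder × 60 = 33.35″
λ: 0.168316° → 10.09896′; 0.09896 × 60 = 5.94″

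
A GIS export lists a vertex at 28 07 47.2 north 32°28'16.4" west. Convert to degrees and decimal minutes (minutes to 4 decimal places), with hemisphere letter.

28° 7.7867′ N, 32° 28.2733′ W

Lat: 7 + 47.2/60 = 7.786667′
Longitude: 28 + 16.4/60 = 28.273333′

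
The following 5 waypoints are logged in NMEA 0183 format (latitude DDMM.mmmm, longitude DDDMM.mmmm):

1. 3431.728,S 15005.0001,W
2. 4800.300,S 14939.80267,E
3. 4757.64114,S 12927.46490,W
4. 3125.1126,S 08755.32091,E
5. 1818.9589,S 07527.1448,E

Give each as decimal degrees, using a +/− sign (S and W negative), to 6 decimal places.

1. -34.528800, -150.083335
2. -48.005000, 149.663378
3. -47.960686, -129.457748
4. -31.418543, 87.922015
5. -18.315982, 75.452413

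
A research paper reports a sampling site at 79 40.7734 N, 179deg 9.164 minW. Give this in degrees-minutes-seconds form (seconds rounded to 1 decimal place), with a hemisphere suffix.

79°40′46.4″ N, 179°09′9.8″ W

Latitude: fractional minutes 0.77340 × 60 = 46.404″
λ: fractional minutes 0.16400 × 60 = 9.840″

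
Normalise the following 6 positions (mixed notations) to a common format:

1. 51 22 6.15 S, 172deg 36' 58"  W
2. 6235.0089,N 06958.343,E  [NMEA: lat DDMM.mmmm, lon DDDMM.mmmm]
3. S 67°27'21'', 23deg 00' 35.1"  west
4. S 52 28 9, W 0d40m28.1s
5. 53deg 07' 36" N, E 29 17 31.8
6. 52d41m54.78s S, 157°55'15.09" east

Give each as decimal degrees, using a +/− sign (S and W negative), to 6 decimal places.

Point 1:
  φ: 22′ + 6.15″ = 22.10250′; 51 + 22.10250/60 = 51.3683750
  S ⇒ negate
  Lon: 172 + 36/60 + 58/3600 = 172.6161111
  W ⇒ negate
Point 2:
  Lat: degrees = first 2 digits = 62, minutes = 35.0089; 62 + 35.0089/60 = 62.5834817
  N → positive
  Longitude: degrees = first 3 digits = 69, minutes = 58.343; 69 + 58.343/60 = 69.9723833
  E ⇒ keep positive
Point 3:
  Latitude: 27′ + 21″ = 27.35000′; 67 + 27.35000/60 = 67.4558333
  S → negative
  Lon: 23° + 0/60 + 35.1/3600 = 23 + 0.000000 + 0.009750 = 23.0097500
  W ⇒ negate
Point 4:
  φ: 52 + 28/60 + 9/3600 = 52.4691667
  S → negative
  Longitude: 0 + 40/60 + 28.1/3600 = 0.6744722
  W ⇒ negate
Point 5:
  φ: 53 + 7/60 + 36/3600 = 53.1266667
  N ⇒ keep positive
  Longitude: 29° + 17/60 + 31.8/3600 = 29 + 0.283333 + 0.008833 = 29.2921667
  E ⇒ keep positive
Point 6:
  Lat: 52 + 41/60 + 54.78/3600 = 52.6985500
  S → negative
  Longitude: 157 + 55/60 + 15.09/3600 = 157.9208583
  E ⇒ keep positive

1. -51.368375, -172.616111
2. 62.583482, 69.972383
3. -67.455833, -23.009750
4. -52.469167, -0.674472
5. 53.126667, 29.292167
6. -52.698550, 157.920858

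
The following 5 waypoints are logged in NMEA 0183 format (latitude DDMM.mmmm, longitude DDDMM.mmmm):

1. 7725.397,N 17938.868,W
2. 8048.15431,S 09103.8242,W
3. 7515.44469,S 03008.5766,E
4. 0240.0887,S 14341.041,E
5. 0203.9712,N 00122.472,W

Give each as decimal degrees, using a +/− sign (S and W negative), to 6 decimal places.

Point 1:
  Lat: degrees = first 2 digits = 77, minutes = 25.397; 77 + 25.397/60 = 77.4232833
  N → positive
  Longitude: degrees = first 3 digits = 179, minutes = 38.868; 179 + 38.868/60 = 179.6478000
  hemisphere W, so the sign is −
Point 2:
  Latitude: degrees = first 2 digits = 80, minutes = 48.15431; 80 + 48.15431/60 = 80.8025718
  hemisphere S, so the sign is −
  Lon: split at 3 digits → 091° and 3.8242′; 91 + 3.8242/60 = 91.0637367
  W ⇒ negate
Point 3:
  Lat: degrees = first 2 digits = 75, minutes = 15.44469; 75 + 15.44469/60 = 75.2574115
  S ⇒ negate
  Lon: degrees = first 3 digits = 30, minutes = 8.5766; 30 + 8.5766/60 = 30.1429433
  E → positive
Point 4:
  Latitude: split at 2 digits → 02° and 40.0887′; 2 + 40.0887/60 = 2.6681450
  S ⇒ negate
  λ: split at 3 digits → 143° and 41.041′; 143 + 41.041/60 = 143.6840167
  E → positive
Point 5:
  Latitude: degrees = first 2 digits = 2, minutes = 3.9712; 2 + 3.9712/60 = 2.0661867
  N ⇒ keep positive
  Lon: split at 3 digits → 001° and 22.472′; 1 + 22.472/60 = 1.3745333
  W ⇒ negate

1. 77.423283, -179.647800
2. -80.802572, -91.063737
3. -75.257412, 30.142943
4. -2.668145, 143.684017
5. 2.066187, -1.374533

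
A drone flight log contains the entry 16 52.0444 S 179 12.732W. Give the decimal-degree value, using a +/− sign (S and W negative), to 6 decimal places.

-16.867407, -179.212200

φ: 16 + 52.0444/60 = 16.8674067
S → negative
Longitude: 12.732′ = 0.212200°; total 179.2122000
W ⇒ negate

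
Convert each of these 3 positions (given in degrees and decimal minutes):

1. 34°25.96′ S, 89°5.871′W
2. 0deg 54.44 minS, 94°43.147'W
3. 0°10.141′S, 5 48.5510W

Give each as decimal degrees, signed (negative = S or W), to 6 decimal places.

1. -34.432667, -89.097850
2. -0.907333, -94.719117
3. -0.169017, -5.809183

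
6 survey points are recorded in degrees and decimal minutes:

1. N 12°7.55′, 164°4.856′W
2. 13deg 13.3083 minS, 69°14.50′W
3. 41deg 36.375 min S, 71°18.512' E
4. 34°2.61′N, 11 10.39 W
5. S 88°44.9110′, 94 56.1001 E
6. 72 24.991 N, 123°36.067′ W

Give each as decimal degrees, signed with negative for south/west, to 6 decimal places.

1. 12.125833, -164.080933
2. -13.221805, -69.241667
3. -41.606250, 71.308533
4. 34.043500, -11.173167
5. -88.748517, 94.935002
6. 72.416517, -123.601117

Point 1:
  φ: 12 + 7.55/60 = 12.1258333
  N → positive
  Longitude: 4.856′ = 0.080933°; total 164.0809333
  W ⇒ negate
Point 2:
  Lat: 13.3083′ = 0.221805°; total 13.2218050
  hemisphere S, so the sign is −
  Longitude: 69 + 14.5/60 = 69.2416667
  W → negative
Point 3:
  Latitude: 36.375′ = 0.606250°; total 41.6062500
  S ⇒ negate
  λ: 71 + 18.512/60 = 71.3085333
  E ⇒ keep positive
Point 4:
  Lat: 2.61′ = 0.043500°; total 34.0435000
  N ⇒ keep positive
  Longitude: 11 + 10.39/60 = 11.1731667
  W ⇒ negate
Point 5:
  Latitude: 88 + 44.911/60 = 88.7485167
  S ⇒ negate
  Longitude: 56.1001′ = 0.935002°; total 94.9350017
  E ⇒ keep positive
Point 6:
  Lat: 72 + 24.991/60 = 72.4165167
  N → positive
  λ: 123 + 36.067/60 = 123.6011167
  W ⇒ negate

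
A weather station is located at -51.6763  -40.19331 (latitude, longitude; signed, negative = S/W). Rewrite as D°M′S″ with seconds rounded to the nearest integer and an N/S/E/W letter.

Latitude is negative → S; |value| = 51.676300
Lat: 0.676300° → 40.57800′; 0.57800 × 60 = 34.68″
Longitude is negative → W; |value| = 40.193310
Longitude: 0.193310° → 11.59860′; 0.59860 × 60 = 35.92″

51°40′35″ S, 40°11′36″ W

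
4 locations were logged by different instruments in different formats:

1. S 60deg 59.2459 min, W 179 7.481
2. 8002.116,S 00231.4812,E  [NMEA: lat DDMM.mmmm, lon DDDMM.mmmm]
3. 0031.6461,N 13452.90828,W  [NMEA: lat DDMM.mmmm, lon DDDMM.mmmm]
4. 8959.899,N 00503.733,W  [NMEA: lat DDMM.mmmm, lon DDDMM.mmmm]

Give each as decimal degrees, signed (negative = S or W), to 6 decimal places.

Point 1:
  Lat: 59.2459′ = 0.987432°; total 60.9874317
  S ⇒ negate
  Lon: 179 + 7.481/60 = 179.1246833
  hemisphere W, so the sign is −
Point 2:
  φ: split at 2 digits → 80° and 2.116′; 80 + 2.116/60 = 80.0352667
  S → negative
  Lon: split at 3 digits → 002° and 31.4812′; 2 + 31.4812/60 = 2.5246867
  E ⇒ keep positive
Point 3:
  Latitude: split at 2 digits → 00° and 31.6461′; 0 + 31.6461/60 = 0.5274350
  N → positive
  λ: degrees = first 3 digits = 134, minutes = 52.90828; 134 + 52.90828/60 = 134.8818047
  hemisphere W, so the sign is −
Point 4:
  Latitude: split at 2 digits → 89° and 59.899′; 89 + 59.899/60 = 89.9983167
  N ⇒ keep positive
  Lon: split at 3 digits → 005° and 3.733′; 5 + 3.733/60 = 5.0622167
  W ⇒ negate

1. -60.987432, -179.124683
2. -80.035267, 2.524687
3. 0.527435, -134.881805
4. 89.998317, -5.062217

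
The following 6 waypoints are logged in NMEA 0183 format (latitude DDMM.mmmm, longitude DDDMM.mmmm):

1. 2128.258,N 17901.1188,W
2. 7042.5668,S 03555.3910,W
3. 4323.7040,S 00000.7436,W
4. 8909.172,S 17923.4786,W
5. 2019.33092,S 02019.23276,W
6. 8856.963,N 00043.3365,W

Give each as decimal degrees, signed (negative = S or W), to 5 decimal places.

Point 1:
  φ: degrees = first 2 digits = 21, minutes = 28.258; 21 + 28.258/60 = 21.470967
  N ⇒ keep positive
  Lon: split at 3 digits → 179° and 1.1188′; 179 + 1.1188/60 = 179.018647
  W ⇒ negate
Point 2:
  Lat: degrees = first 2 digits = 70, minutes = 42.5668; 70 + 42.5668/60 = 70.709447
  S ⇒ negate
  Longitude: degrees = first 3 digits = 35, minutes = 55.391; 35 + 55.391/60 = 35.923183
  W ⇒ negate
Point 3:
  φ: degrees = first 2 digits = 43, minutes = 23.704; 43 + 23.704/60 = 43.395067
  hemisphere S, so the sign is −
  Lon: degrees = first 3 digits = 0, minutes = 0.7436; 0 + 0.7436/60 = 0.012393
  W ⇒ negate
Point 4:
  Lat: degrees = first 2 digits = 89, minutes = 9.172; 89 + 9.172/60 = 89.152867
  S ⇒ negate
  Lon: degrees = first 3 digits = 179, minutes = 23.4786; 179 + 23.4786/60 = 179.391310
  W ⇒ negate
Point 5:
  Lat: degrees = first 2 digits = 20, minutes = 19.33092; 20 + 19.33092/60 = 20.322182
  S → negative
  Longitude: split at 3 digits → 020° and 19.23276′; 20 + 19.23276/60 = 20.320546
  W → negative
Point 6:
  Lat: split at 2 digits → 88° and 56.963′; 88 + 56.963/60 = 88.949383
  N → positive
  Lon: split at 3 digits → 000° and 43.3365′; 0 + 43.3365/60 = 0.722275
  W ⇒ negate

1. 21.47097, -179.01865
2. -70.70945, -35.92318
3. -43.39507, -0.01239
4. -89.15287, -179.39131
5. -20.32218, -20.32055
6. 88.94938, -0.72228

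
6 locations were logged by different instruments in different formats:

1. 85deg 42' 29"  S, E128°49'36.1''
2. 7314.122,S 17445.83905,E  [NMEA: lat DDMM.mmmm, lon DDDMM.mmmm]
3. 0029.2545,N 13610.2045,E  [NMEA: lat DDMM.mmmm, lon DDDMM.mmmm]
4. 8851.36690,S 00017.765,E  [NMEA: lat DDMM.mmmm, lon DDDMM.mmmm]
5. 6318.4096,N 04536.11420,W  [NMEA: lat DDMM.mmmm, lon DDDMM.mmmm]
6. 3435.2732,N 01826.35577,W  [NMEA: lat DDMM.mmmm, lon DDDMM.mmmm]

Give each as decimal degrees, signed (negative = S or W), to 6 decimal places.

1. -85.708056, 128.826694
2. -73.235367, 174.763984
3. 0.487575, 136.170075
4. -88.856115, 0.296083
5. 63.306827, -45.601903
6. 34.587887, -18.439263

Point 1:
  Latitude: 85° + 42/60 + 29/3600 = 85 + 0.700000 + 0.008056 = 85.7080556
  S → negative
  Longitude: 128 + 49/60 + 36.1/3600 = 128.8266944
  E ⇒ keep positive
Point 2:
  Lat: split at 2 digits → 73° and 14.122′; 73 + 14.122/60 = 73.2353667
  S → negative
  λ: degrees = first 3 digits = 174, minutes = 45.83905; 174 + 45.83905/60 = 174.7639842
  E ⇒ keep positive
Point 3:
  Latitude: split at 2 digits → 00° and 29.2545′; 0 + 29.2545/60 = 0.4875750
  N → positive
  λ: split at 3 digits → 136° and 10.2045′; 136 + 10.2045/60 = 136.1700750
  E → positive
Point 4:
  Latitude: split at 2 digits → 88° and 51.3669′; 88 + 51.3669/60 = 88.8561150
  S → negative
  Longitude: split at 3 digits → 000° and 17.765′; 0 + 17.765/60 = 0.2960833
  E → positive
Point 5:
  Latitude: split at 2 digits → 63° and 18.4096′; 63 + 18.4096/60 = 63.3068267
  N ⇒ keep positive
  λ: degrees = first 3 digits = 45, minutes = 36.1142; 45 + 36.1142/60 = 45.6019033
  W → negative
Point 6:
  Latitude: degrees = first 2 digits = 34, minutes = 35.2732; 34 + 35.2732/60 = 34.5878867
  N ⇒ keep positive
  λ: degrees = first 3 digits = 18, minutes = 26.35577; 18 + 26.35577/60 = 18.4392628
  W → negative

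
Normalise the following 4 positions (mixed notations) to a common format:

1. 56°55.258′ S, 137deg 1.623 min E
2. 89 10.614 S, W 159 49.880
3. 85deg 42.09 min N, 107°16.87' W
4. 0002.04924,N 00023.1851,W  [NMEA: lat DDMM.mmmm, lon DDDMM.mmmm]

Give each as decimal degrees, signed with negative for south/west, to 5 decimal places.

Point 1:
  φ: 56 + 55.258/60 = 56.920967
  hemisphere S, so the sign is −
  Lon: 1.623′ = 0.027050°; total 137.027050
  E ⇒ keep positive
Point 2:
  Lat: 89 + 10.614/60 = 89.176900
  S → negative
  Lon: 159 + 49.88/60 = 159.831333
  W → negative
Point 3:
  φ: 42.09′ = 0.701500°; total 85.701500
  N ⇒ keep positive
  Longitude: 16.87′ = 0.281167°; total 107.281167
  hemisphere W, so the sign is −
Point 4:
  φ: split at 2 digits → 00° and 2.04924′; 0 + 2.04924/60 = 0.034154
  N → positive
  Lon: degrees = first 3 digits = 0, minutes = 23.1851; 0 + 23.1851/60 = 0.386418
  W → negative

1. -56.92097, 137.02705
2. -89.17690, -159.83133
3. 85.70150, -107.28117
4. 0.03415, -0.38642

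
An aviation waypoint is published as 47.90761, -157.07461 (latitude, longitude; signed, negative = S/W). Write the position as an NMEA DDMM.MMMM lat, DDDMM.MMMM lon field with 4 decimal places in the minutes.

Latitude: fractional part 0.907610 → 54.456600 minutes
Longitude is negative → W; |value| = 157.074610
Longitude: 157° + 0.074610 × 60 = 157° 4.476600′

4754.4566,N / 15704.4766,W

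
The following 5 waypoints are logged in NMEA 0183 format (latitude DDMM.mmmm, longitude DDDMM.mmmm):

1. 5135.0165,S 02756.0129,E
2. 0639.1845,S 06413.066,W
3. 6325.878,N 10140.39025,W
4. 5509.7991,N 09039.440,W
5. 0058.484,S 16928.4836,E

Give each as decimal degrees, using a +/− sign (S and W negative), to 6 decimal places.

1. -51.583608, 27.933548
2. -6.653075, -64.217767
3. 63.431300, -101.673171
4. 55.163318, -90.657333
5. -0.974733, 169.474727

Point 1:
  φ: split at 2 digits → 51° and 35.0165′; 51 + 35.0165/60 = 51.5836083
  S ⇒ negate
  λ: degrees = first 3 digits = 27, minutes = 56.0129; 27 + 56.0129/60 = 27.9335483
  E → positive
Point 2:
  Lat: degrees = first 2 digits = 6, minutes = 39.1845; 6 + 39.1845/60 = 6.6530750
  hemisphere S, so the sign is −
  Lon: degrees = first 3 digits = 64, minutes = 13.066; 64 + 13.066/60 = 64.2177667
  hemisphere W, so the sign is −
Point 3:
  Lat: degrees = first 2 digits = 63, minutes = 25.878; 63 + 25.878/60 = 63.4313000
  N → positive
  Longitude: split at 3 digits → 101° and 40.39025′; 101 + 40.39025/60 = 101.6731708
  W ⇒ negate
Point 4:
  φ: split at 2 digits → 55° and 9.7991′; 55 + 9.7991/60 = 55.1633183
  N → positive
  λ: degrees = first 3 digits = 90, minutes = 39.44; 90 + 39.44/60 = 90.6573333
  W ⇒ negate
Point 5:
  Latitude: degrees = first 2 digits = 0, minutes = 58.484; 0 + 58.484/60 = 0.9747333
  S → negative
  Lon: degrees = first 3 digits = 169, minutes = 28.4836; 169 + 28.4836/60 = 169.4747267
  E → positive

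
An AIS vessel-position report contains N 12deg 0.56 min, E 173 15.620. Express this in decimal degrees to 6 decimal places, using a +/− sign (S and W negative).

Latitude: 12 + 0.56/60 = 12.0093333
N → positive
λ: 173 + 15.62/60 = 173.2603333
E → positive

12.009333, 173.260333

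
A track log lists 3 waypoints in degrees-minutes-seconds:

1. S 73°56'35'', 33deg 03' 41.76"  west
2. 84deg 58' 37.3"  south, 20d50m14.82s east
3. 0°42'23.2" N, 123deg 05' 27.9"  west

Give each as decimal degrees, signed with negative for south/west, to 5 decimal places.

Point 1:
  Lat: 73° + 56/60 + 35/3600 = 73 + 0.933333 + 0.009722 = 73.943056
  S ⇒ negate
  λ: 33° + 3/60 + 41.76/3600 = 33 + 0.050000 + 0.011600 = 33.061600
  W ⇒ negate
Point 2:
  φ: 84 + 58/60 + 37.3/3600 = 84.977028
  S ⇒ negate
  Longitude: 20 + 50/60 + 14.82/3600 = 20.837450
  E ⇒ keep positive
Point 3:
  φ: 42′ + 23.2″ = 42.38667′; 0 + 42.38667/60 = 0.706444
  N ⇒ keep positive
  Lon: 123° + 5/60 + 27.9/3600 = 123 + 0.083333 + 0.007750 = 123.091083
  hemisphere W, so the sign is −

1. -73.94306, -33.06160
2. -84.97703, 20.83745
3. 0.70644, -123.09108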